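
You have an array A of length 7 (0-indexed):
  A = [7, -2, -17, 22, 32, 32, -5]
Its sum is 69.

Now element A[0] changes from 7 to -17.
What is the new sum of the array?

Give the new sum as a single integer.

Old value at index 0: 7
New value at index 0: -17
Delta = -17 - 7 = -24
New sum = old_sum + delta = 69 + (-24) = 45

Answer: 45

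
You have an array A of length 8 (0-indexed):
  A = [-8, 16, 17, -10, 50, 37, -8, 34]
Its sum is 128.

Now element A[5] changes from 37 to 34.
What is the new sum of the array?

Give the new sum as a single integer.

Old value at index 5: 37
New value at index 5: 34
Delta = 34 - 37 = -3
New sum = old_sum + delta = 128 + (-3) = 125

Answer: 125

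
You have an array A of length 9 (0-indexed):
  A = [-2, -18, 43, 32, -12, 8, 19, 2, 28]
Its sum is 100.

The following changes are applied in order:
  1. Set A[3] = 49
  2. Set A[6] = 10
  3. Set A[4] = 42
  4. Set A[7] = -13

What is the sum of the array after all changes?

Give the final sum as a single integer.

Initial sum: 100
Change 1: A[3] 32 -> 49, delta = 17, sum = 117
Change 2: A[6] 19 -> 10, delta = -9, sum = 108
Change 3: A[4] -12 -> 42, delta = 54, sum = 162
Change 4: A[7] 2 -> -13, delta = -15, sum = 147

Answer: 147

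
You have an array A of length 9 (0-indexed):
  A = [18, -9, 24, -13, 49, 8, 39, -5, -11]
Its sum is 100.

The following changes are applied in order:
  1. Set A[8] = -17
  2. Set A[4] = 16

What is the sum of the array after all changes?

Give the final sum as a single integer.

Answer: 61

Derivation:
Initial sum: 100
Change 1: A[8] -11 -> -17, delta = -6, sum = 94
Change 2: A[4] 49 -> 16, delta = -33, sum = 61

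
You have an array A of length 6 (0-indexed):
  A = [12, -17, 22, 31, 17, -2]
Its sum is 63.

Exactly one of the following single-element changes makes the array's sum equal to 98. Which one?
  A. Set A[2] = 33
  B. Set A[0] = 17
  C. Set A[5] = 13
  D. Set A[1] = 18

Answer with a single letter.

Answer: D

Derivation:
Option A: A[2] 22->33, delta=11, new_sum=63+(11)=74
Option B: A[0] 12->17, delta=5, new_sum=63+(5)=68
Option C: A[5] -2->13, delta=15, new_sum=63+(15)=78
Option D: A[1] -17->18, delta=35, new_sum=63+(35)=98 <-- matches target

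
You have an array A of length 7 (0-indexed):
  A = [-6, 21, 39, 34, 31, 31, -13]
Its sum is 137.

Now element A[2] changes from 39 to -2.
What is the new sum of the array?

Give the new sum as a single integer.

Old value at index 2: 39
New value at index 2: -2
Delta = -2 - 39 = -41
New sum = old_sum + delta = 137 + (-41) = 96

Answer: 96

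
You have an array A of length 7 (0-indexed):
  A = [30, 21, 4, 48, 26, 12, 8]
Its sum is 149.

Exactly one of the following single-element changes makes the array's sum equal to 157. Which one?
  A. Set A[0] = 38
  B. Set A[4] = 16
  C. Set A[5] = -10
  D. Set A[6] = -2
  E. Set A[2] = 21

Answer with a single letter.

Option A: A[0] 30->38, delta=8, new_sum=149+(8)=157 <-- matches target
Option B: A[4] 26->16, delta=-10, new_sum=149+(-10)=139
Option C: A[5] 12->-10, delta=-22, new_sum=149+(-22)=127
Option D: A[6] 8->-2, delta=-10, new_sum=149+(-10)=139
Option E: A[2] 4->21, delta=17, new_sum=149+(17)=166

Answer: A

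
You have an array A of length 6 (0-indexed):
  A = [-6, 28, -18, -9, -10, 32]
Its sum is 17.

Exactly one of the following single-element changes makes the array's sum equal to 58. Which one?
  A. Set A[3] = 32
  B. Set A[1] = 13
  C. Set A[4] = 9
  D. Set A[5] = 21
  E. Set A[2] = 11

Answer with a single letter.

Option A: A[3] -9->32, delta=41, new_sum=17+(41)=58 <-- matches target
Option B: A[1] 28->13, delta=-15, new_sum=17+(-15)=2
Option C: A[4] -10->9, delta=19, new_sum=17+(19)=36
Option D: A[5] 32->21, delta=-11, new_sum=17+(-11)=6
Option E: A[2] -18->11, delta=29, new_sum=17+(29)=46

Answer: A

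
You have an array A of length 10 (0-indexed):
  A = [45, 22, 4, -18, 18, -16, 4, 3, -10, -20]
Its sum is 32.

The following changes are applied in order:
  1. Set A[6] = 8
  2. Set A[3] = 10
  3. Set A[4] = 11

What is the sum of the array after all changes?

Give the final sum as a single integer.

Answer: 57

Derivation:
Initial sum: 32
Change 1: A[6] 4 -> 8, delta = 4, sum = 36
Change 2: A[3] -18 -> 10, delta = 28, sum = 64
Change 3: A[4] 18 -> 11, delta = -7, sum = 57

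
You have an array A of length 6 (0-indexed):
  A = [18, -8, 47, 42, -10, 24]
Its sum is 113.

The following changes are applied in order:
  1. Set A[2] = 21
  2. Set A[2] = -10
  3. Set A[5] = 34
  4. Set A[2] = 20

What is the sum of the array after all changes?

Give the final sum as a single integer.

Initial sum: 113
Change 1: A[2] 47 -> 21, delta = -26, sum = 87
Change 2: A[2] 21 -> -10, delta = -31, sum = 56
Change 3: A[5] 24 -> 34, delta = 10, sum = 66
Change 4: A[2] -10 -> 20, delta = 30, sum = 96

Answer: 96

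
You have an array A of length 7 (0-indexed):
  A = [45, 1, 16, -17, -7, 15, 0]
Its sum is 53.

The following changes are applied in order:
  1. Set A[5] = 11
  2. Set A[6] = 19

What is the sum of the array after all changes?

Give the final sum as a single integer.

Initial sum: 53
Change 1: A[5] 15 -> 11, delta = -4, sum = 49
Change 2: A[6] 0 -> 19, delta = 19, sum = 68

Answer: 68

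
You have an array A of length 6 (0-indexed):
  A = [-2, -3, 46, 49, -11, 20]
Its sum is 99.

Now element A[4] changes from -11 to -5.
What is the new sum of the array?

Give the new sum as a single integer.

Old value at index 4: -11
New value at index 4: -5
Delta = -5 - -11 = 6
New sum = old_sum + delta = 99 + (6) = 105

Answer: 105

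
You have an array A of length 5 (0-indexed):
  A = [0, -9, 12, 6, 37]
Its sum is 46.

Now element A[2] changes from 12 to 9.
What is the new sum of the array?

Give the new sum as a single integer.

Answer: 43

Derivation:
Old value at index 2: 12
New value at index 2: 9
Delta = 9 - 12 = -3
New sum = old_sum + delta = 46 + (-3) = 43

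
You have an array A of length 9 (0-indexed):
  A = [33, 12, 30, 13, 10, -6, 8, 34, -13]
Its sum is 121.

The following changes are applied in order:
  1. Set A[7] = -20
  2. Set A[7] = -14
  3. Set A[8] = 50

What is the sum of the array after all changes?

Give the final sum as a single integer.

Initial sum: 121
Change 1: A[7] 34 -> -20, delta = -54, sum = 67
Change 2: A[7] -20 -> -14, delta = 6, sum = 73
Change 3: A[8] -13 -> 50, delta = 63, sum = 136

Answer: 136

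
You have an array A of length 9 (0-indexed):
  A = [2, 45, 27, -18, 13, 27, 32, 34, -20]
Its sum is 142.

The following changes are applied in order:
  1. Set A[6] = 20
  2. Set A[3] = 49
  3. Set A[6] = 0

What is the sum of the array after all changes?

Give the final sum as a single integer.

Answer: 177

Derivation:
Initial sum: 142
Change 1: A[6] 32 -> 20, delta = -12, sum = 130
Change 2: A[3] -18 -> 49, delta = 67, sum = 197
Change 3: A[6] 20 -> 0, delta = -20, sum = 177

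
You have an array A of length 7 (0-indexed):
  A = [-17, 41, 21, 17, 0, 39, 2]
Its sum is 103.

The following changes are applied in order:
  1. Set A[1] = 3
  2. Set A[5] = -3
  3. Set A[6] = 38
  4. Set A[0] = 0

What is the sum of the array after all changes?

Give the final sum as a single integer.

Initial sum: 103
Change 1: A[1] 41 -> 3, delta = -38, sum = 65
Change 2: A[5] 39 -> -3, delta = -42, sum = 23
Change 3: A[6] 2 -> 38, delta = 36, sum = 59
Change 4: A[0] -17 -> 0, delta = 17, sum = 76

Answer: 76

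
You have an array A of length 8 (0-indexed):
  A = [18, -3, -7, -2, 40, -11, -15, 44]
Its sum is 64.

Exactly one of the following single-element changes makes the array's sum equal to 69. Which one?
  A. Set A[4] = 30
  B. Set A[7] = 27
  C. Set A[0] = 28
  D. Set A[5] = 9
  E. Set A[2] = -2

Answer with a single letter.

Answer: E

Derivation:
Option A: A[4] 40->30, delta=-10, new_sum=64+(-10)=54
Option B: A[7] 44->27, delta=-17, new_sum=64+(-17)=47
Option C: A[0] 18->28, delta=10, new_sum=64+(10)=74
Option D: A[5] -11->9, delta=20, new_sum=64+(20)=84
Option E: A[2] -7->-2, delta=5, new_sum=64+(5)=69 <-- matches target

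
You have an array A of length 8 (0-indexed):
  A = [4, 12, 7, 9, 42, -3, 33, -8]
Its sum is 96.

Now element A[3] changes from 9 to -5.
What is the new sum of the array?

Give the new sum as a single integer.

Old value at index 3: 9
New value at index 3: -5
Delta = -5 - 9 = -14
New sum = old_sum + delta = 96 + (-14) = 82

Answer: 82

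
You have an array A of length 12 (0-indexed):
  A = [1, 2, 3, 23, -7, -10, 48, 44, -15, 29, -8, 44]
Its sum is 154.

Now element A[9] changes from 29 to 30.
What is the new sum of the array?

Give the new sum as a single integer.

Old value at index 9: 29
New value at index 9: 30
Delta = 30 - 29 = 1
New sum = old_sum + delta = 154 + (1) = 155

Answer: 155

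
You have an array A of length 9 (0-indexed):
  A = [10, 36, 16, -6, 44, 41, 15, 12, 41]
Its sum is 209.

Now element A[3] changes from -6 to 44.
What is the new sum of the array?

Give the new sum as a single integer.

Old value at index 3: -6
New value at index 3: 44
Delta = 44 - -6 = 50
New sum = old_sum + delta = 209 + (50) = 259

Answer: 259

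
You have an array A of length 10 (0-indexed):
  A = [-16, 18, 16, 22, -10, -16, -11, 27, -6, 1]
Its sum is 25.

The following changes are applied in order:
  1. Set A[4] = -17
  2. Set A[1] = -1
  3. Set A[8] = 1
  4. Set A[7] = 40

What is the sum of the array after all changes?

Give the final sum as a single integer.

Answer: 19

Derivation:
Initial sum: 25
Change 1: A[4] -10 -> -17, delta = -7, sum = 18
Change 2: A[1] 18 -> -1, delta = -19, sum = -1
Change 3: A[8] -6 -> 1, delta = 7, sum = 6
Change 4: A[7] 27 -> 40, delta = 13, sum = 19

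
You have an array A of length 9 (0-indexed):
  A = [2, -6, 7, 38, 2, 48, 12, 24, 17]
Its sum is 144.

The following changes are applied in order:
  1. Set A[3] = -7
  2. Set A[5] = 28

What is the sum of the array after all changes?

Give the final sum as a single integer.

Initial sum: 144
Change 1: A[3] 38 -> -7, delta = -45, sum = 99
Change 2: A[5] 48 -> 28, delta = -20, sum = 79

Answer: 79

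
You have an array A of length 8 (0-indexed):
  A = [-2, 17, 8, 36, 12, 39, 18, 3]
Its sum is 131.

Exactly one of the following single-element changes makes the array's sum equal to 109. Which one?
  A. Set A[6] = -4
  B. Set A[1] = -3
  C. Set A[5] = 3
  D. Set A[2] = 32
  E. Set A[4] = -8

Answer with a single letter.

Answer: A

Derivation:
Option A: A[6] 18->-4, delta=-22, new_sum=131+(-22)=109 <-- matches target
Option B: A[1] 17->-3, delta=-20, new_sum=131+(-20)=111
Option C: A[5] 39->3, delta=-36, new_sum=131+(-36)=95
Option D: A[2] 8->32, delta=24, new_sum=131+(24)=155
Option E: A[4] 12->-8, delta=-20, new_sum=131+(-20)=111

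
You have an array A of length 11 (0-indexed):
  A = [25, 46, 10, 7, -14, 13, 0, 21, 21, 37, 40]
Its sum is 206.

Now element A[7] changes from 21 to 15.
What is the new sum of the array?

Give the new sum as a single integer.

Old value at index 7: 21
New value at index 7: 15
Delta = 15 - 21 = -6
New sum = old_sum + delta = 206 + (-6) = 200

Answer: 200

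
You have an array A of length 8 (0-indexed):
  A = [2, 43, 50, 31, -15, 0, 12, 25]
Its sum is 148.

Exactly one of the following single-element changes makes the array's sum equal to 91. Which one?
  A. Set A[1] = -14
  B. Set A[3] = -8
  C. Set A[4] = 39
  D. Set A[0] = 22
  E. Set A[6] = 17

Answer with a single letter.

Option A: A[1] 43->-14, delta=-57, new_sum=148+(-57)=91 <-- matches target
Option B: A[3] 31->-8, delta=-39, new_sum=148+(-39)=109
Option C: A[4] -15->39, delta=54, new_sum=148+(54)=202
Option D: A[0] 2->22, delta=20, new_sum=148+(20)=168
Option E: A[6] 12->17, delta=5, new_sum=148+(5)=153

Answer: A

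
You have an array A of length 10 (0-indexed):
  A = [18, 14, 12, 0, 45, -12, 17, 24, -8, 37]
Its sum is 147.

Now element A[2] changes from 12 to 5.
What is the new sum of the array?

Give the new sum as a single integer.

Old value at index 2: 12
New value at index 2: 5
Delta = 5 - 12 = -7
New sum = old_sum + delta = 147 + (-7) = 140

Answer: 140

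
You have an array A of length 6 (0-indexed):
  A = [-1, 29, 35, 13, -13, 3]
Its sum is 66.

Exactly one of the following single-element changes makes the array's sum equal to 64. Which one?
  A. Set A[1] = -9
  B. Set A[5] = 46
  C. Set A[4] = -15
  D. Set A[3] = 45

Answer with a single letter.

Option A: A[1] 29->-9, delta=-38, new_sum=66+(-38)=28
Option B: A[5] 3->46, delta=43, new_sum=66+(43)=109
Option C: A[4] -13->-15, delta=-2, new_sum=66+(-2)=64 <-- matches target
Option D: A[3] 13->45, delta=32, new_sum=66+(32)=98

Answer: C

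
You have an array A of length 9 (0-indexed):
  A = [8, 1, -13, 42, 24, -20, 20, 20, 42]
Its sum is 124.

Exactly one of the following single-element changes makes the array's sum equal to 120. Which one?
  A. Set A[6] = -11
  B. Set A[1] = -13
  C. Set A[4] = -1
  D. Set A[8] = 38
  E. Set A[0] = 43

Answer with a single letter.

Option A: A[6] 20->-11, delta=-31, new_sum=124+(-31)=93
Option B: A[1] 1->-13, delta=-14, new_sum=124+(-14)=110
Option C: A[4] 24->-1, delta=-25, new_sum=124+(-25)=99
Option D: A[8] 42->38, delta=-4, new_sum=124+(-4)=120 <-- matches target
Option E: A[0] 8->43, delta=35, new_sum=124+(35)=159

Answer: D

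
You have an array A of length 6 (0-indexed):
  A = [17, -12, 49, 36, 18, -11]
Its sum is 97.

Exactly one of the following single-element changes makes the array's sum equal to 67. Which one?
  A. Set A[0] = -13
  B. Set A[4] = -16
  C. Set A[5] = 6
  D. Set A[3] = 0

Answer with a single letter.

Answer: A

Derivation:
Option A: A[0] 17->-13, delta=-30, new_sum=97+(-30)=67 <-- matches target
Option B: A[4] 18->-16, delta=-34, new_sum=97+(-34)=63
Option C: A[5] -11->6, delta=17, new_sum=97+(17)=114
Option D: A[3] 36->0, delta=-36, new_sum=97+(-36)=61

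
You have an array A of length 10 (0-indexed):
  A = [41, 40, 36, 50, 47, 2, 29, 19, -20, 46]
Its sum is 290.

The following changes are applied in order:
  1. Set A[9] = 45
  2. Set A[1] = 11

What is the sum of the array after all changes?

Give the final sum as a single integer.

Initial sum: 290
Change 1: A[9] 46 -> 45, delta = -1, sum = 289
Change 2: A[1] 40 -> 11, delta = -29, sum = 260

Answer: 260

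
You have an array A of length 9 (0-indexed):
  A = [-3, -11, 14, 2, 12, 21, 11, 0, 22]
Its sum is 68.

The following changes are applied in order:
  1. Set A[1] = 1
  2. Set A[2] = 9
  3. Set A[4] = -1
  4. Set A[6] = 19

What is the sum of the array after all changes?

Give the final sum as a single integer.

Answer: 70

Derivation:
Initial sum: 68
Change 1: A[1] -11 -> 1, delta = 12, sum = 80
Change 2: A[2] 14 -> 9, delta = -5, sum = 75
Change 3: A[4] 12 -> -1, delta = -13, sum = 62
Change 4: A[6] 11 -> 19, delta = 8, sum = 70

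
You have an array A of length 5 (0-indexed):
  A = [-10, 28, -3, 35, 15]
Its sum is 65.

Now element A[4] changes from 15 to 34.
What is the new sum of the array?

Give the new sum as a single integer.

Old value at index 4: 15
New value at index 4: 34
Delta = 34 - 15 = 19
New sum = old_sum + delta = 65 + (19) = 84

Answer: 84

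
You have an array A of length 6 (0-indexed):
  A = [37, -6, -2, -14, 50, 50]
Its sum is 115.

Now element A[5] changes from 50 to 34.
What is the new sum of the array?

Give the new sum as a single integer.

Old value at index 5: 50
New value at index 5: 34
Delta = 34 - 50 = -16
New sum = old_sum + delta = 115 + (-16) = 99

Answer: 99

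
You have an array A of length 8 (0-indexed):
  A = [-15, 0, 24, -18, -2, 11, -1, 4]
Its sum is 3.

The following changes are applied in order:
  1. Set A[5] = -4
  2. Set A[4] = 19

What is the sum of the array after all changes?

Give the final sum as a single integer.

Answer: 9

Derivation:
Initial sum: 3
Change 1: A[5] 11 -> -4, delta = -15, sum = -12
Change 2: A[4] -2 -> 19, delta = 21, sum = 9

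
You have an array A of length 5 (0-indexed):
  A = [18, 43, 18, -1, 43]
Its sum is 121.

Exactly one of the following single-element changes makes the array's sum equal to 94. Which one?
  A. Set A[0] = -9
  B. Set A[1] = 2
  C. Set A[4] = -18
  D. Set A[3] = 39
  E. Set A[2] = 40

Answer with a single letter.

Option A: A[0] 18->-9, delta=-27, new_sum=121+(-27)=94 <-- matches target
Option B: A[1] 43->2, delta=-41, new_sum=121+(-41)=80
Option C: A[4] 43->-18, delta=-61, new_sum=121+(-61)=60
Option D: A[3] -1->39, delta=40, new_sum=121+(40)=161
Option E: A[2] 18->40, delta=22, new_sum=121+(22)=143

Answer: A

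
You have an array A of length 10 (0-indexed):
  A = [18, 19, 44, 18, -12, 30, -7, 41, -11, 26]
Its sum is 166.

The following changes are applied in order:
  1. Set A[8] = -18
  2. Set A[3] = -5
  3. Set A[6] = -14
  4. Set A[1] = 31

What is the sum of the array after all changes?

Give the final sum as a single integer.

Answer: 141

Derivation:
Initial sum: 166
Change 1: A[8] -11 -> -18, delta = -7, sum = 159
Change 2: A[3] 18 -> -5, delta = -23, sum = 136
Change 3: A[6] -7 -> -14, delta = -7, sum = 129
Change 4: A[1] 19 -> 31, delta = 12, sum = 141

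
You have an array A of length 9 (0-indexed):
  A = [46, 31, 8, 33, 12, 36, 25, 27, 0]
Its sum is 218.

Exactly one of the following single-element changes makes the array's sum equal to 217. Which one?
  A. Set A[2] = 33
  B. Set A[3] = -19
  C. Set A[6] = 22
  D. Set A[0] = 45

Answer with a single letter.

Option A: A[2] 8->33, delta=25, new_sum=218+(25)=243
Option B: A[3] 33->-19, delta=-52, new_sum=218+(-52)=166
Option C: A[6] 25->22, delta=-3, new_sum=218+(-3)=215
Option D: A[0] 46->45, delta=-1, new_sum=218+(-1)=217 <-- matches target

Answer: D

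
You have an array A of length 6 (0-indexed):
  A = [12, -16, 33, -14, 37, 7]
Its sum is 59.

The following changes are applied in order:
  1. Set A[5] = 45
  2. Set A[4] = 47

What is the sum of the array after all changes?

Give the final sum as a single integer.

Initial sum: 59
Change 1: A[5] 7 -> 45, delta = 38, sum = 97
Change 2: A[4] 37 -> 47, delta = 10, sum = 107

Answer: 107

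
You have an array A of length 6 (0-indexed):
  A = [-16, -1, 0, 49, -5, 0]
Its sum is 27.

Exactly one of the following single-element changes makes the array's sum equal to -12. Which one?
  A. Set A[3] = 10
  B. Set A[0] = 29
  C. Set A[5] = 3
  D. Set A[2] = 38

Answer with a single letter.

Answer: A

Derivation:
Option A: A[3] 49->10, delta=-39, new_sum=27+(-39)=-12 <-- matches target
Option B: A[0] -16->29, delta=45, new_sum=27+(45)=72
Option C: A[5] 0->3, delta=3, new_sum=27+(3)=30
Option D: A[2] 0->38, delta=38, new_sum=27+(38)=65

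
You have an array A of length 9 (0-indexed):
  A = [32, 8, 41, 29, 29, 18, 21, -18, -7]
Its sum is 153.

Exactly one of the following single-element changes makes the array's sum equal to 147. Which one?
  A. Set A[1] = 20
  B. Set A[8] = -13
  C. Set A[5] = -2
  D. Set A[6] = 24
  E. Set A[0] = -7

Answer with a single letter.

Answer: B

Derivation:
Option A: A[1] 8->20, delta=12, new_sum=153+(12)=165
Option B: A[8] -7->-13, delta=-6, new_sum=153+(-6)=147 <-- matches target
Option C: A[5] 18->-2, delta=-20, new_sum=153+(-20)=133
Option D: A[6] 21->24, delta=3, new_sum=153+(3)=156
Option E: A[0] 32->-7, delta=-39, new_sum=153+(-39)=114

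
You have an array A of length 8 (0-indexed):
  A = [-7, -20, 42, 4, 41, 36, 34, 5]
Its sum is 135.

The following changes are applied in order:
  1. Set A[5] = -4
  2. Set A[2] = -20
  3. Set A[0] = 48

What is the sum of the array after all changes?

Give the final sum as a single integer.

Answer: 88

Derivation:
Initial sum: 135
Change 1: A[5] 36 -> -4, delta = -40, sum = 95
Change 2: A[2] 42 -> -20, delta = -62, sum = 33
Change 3: A[0] -7 -> 48, delta = 55, sum = 88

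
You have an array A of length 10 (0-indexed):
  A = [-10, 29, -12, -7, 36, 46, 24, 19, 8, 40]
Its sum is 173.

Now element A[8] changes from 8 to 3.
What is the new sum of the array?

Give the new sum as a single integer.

Answer: 168

Derivation:
Old value at index 8: 8
New value at index 8: 3
Delta = 3 - 8 = -5
New sum = old_sum + delta = 173 + (-5) = 168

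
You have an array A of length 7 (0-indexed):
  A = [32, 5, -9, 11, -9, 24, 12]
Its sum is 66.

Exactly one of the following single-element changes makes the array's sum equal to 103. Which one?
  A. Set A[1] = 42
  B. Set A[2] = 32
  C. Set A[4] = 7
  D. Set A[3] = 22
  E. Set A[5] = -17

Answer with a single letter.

Answer: A

Derivation:
Option A: A[1] 5->42, delta=37, new_sum=66+(37)=103 <-- matches target
Option B: A[2] -9->32, delta=41, new_sum=66+(41)=107
Option C: A[4] -9->7, delta=16, new_sum=66+(16)=82
Option D: A[3] 11->22, delta=11, new_sum=66+(11)=77
Option E: A[5] 24->-17, delta=-41, new_sum=66+(-41)=25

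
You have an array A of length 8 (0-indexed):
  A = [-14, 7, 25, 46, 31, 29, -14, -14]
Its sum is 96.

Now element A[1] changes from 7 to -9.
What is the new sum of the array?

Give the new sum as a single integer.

Answer: 80

Derivation:
Old value at index 1: 7
New value at index 1: -9
Delta = -9 - 7 = -16
New sum = old_sum + delta = 96 + (-16) = 80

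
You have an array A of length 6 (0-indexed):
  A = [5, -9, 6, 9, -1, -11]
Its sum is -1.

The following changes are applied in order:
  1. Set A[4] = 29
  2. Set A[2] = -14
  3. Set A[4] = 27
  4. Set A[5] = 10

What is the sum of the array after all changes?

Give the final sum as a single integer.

Initial sum: -1
Change 1: A[4] -1 -> 29, delta = 30, sum = 29
Change 2: A[2] 6 -> -14, delta = -20, sum = 9
Change 3: A[4] 29 -> 27, delta = -2, sum = 7
Change 4: A[5] -11 -> 10, delta = 21, sum = 28

Answer: 28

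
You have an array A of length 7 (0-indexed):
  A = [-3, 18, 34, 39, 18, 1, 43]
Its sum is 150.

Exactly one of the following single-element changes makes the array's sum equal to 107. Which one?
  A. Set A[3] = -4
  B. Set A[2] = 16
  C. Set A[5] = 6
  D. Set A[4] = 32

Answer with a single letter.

Option A: A[3] 39->-4, delta=-43, new_sum=150+(-43)=107 <-- matches target
Option B: A[2] 34->16, delta=-18, new_sum=150+(-18)=132
Option C: A[5] 1->6, delta=5, new_sum=150+(5)=155
Option D: A[4] 18->32, delta=14, new_sum=150+(14)=164

Answer: A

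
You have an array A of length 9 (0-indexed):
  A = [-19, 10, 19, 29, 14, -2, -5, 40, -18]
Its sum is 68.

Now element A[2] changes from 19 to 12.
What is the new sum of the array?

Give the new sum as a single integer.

Old value at index 2: 19
New value at index 2: 12
Delta = 12 - 19 = -7
New sum = old_sum + delta = 68 + (-7) = 61

Answer: 61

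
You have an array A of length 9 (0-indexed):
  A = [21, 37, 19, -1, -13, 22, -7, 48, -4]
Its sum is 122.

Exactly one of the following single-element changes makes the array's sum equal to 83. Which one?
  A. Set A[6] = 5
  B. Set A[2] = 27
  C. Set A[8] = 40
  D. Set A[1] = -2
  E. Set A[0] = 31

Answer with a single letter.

Option A: A[6] -7->5, delta=12, new_sum=122+(12)=134
Option B: A[2] 19->27, delta=8, new_sum=122+(8)=130
Option C: A[8] -4->40, delta=44, new_sum=122+(44)=166
Option D: A[1] 37->-2, delta=-39, new_sum=122+(-39)=83 <-- matches target
Option E: A[0] 21->31, delta=10, new_sum=122+(10)=132

Answer: D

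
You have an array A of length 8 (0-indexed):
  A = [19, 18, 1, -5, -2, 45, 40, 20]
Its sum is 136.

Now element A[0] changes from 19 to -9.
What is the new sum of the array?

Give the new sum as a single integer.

Old value at index 0: 19
New value at index 0: -9
Delta = -9 - 19 = -28
New sum = old_sum + delta = 136 + (-28) = 108

Answer: 108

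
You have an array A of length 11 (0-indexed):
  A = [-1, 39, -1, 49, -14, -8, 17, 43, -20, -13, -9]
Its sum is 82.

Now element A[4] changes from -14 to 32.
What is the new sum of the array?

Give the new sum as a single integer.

Old value at index 4: -14
New value at index 4: 32
Delta = 32 - -14 = 46
New sum = old_sum + delta = 82 + (46) = 128

Answer: 128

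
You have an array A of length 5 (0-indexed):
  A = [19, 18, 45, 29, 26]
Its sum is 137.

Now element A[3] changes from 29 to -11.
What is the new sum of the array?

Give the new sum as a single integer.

Old value at index 3: 29
New value at index 3: -11
Delta = -11 - 29 = -40
New sum = old_sum + delta = 137 + (-40) = 97

Answer: 97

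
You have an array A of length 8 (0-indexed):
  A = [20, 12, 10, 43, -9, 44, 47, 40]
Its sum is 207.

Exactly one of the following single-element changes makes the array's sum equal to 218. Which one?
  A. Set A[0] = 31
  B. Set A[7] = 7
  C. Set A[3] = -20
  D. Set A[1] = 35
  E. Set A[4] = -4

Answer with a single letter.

Option A: A[0] 20->31, delta=11, new_sum=207+(11)=218 <-- matches target
Option B: A[7] 40->7, delta=-33, new_sum=207+(-33)=174
Option C: A[3] 43->-20, delta=-63, new_sum=207+(-63)=144
Option D: A[1] 12->35, delta=23, new_sum=207+(23)=230
Option E: A[4] -9->-4, delta=5, new_sum=207+(5)=212

Answer: A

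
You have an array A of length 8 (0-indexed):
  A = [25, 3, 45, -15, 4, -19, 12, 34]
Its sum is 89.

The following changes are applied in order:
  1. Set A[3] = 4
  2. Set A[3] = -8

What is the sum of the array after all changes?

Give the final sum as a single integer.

Answer: 96

Derivation:
Initial sum: 89
Change 1: A[3] -15 -> 4, delta = 19, sum = 108
Change 2: A[3] 4 -> -8, delta = -12, sum = 96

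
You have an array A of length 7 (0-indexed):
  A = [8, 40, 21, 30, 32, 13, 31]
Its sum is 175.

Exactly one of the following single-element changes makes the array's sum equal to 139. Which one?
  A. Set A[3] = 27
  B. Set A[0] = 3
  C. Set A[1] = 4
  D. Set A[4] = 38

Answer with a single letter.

Answer: C

Derivation:
Option A: A[3] 30->27, delta=-3, new_sum=175+(-3)=172
Option B: A[0] 8->3, delta=-5, new_sum=175+(-5)=170
Option C: A[1] 40->4, delta=-36, new_sum=175+(-36)=139 <-- matches target
Option D: A[4] 32->38, delta=6, new_sum=175+(6)=181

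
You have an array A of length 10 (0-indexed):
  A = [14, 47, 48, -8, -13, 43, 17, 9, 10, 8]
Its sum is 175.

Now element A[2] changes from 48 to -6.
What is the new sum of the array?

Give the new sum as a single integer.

Answer: 121

Derivation:
Old value at index 2: 48
New value at index 2: -6
Delta = -6 - 48 = -54
New sum = old_sum + delta = 175 + (-54) = 121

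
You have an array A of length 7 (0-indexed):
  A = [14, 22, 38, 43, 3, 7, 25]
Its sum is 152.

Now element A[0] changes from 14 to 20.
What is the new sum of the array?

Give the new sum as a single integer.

Old value at index 0: 14
New value at index 0: 20
Delta = 20 - 14 = 6
New sum = old_sum + delta = 152 + (6) = 158

Answer: 158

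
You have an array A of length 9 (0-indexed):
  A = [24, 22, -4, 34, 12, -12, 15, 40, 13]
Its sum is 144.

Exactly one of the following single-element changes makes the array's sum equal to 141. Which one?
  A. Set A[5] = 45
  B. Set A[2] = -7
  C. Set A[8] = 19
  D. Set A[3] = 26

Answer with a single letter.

Option A: A[5] -12->45, delta=57, new_sum=144+(57)=201
Option B: A[2] -4->-7, delta=-3, new_sum=144+(-3)=141 <-- matches target
Option C: A[8] 13->19, delta=6, new_sum=144+(6)=150
Option D: A[3] 34->26, delta=-8, new_sum=144+(-8)=136

Answer: B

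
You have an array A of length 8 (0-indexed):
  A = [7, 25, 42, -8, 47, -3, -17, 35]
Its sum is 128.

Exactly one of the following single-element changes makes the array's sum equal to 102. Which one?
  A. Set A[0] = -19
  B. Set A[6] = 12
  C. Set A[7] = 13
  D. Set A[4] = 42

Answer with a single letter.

Answer: A

Derivation:
Option A: A[0] 7->-19, delta=-26, new_sum=128+(-26)=102 <-- matches target
Option B: A[6] -17->12, delta=29, new_sum=128+(29)=157
Option C: A[7] 35->13, delta=-22, new_sum=128+(-22)=106
Option D: A[4] 47->42, delta=-5, new_sum=128+(-5)=123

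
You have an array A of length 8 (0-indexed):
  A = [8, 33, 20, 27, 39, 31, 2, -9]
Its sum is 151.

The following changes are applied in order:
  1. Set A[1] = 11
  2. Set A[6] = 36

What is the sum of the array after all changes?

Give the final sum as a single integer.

Answer: 163

Derivation:
Initial sum: 151
Change 1: A[1] 33 -> 11, delta = -22, sum = 129
Change 2: A[6] 2 -> 36, delta = 34, sum = 163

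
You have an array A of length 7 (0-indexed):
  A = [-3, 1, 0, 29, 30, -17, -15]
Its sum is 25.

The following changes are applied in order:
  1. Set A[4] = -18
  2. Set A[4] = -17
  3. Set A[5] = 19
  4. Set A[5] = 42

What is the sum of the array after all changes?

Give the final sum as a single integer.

Answer: 37

Derivation:
Initial sum: 25
Change 1: A[4] 30 -> -18, delta = -48, sum = -23
Change 2: A[4] -18 -> -17, delta = 1, sum = -22
Change 3: A[5] -17 -> 19, delta = 36, sum = 14
Change 4: A[5] 19 -> 42, delta = 23, sum = 37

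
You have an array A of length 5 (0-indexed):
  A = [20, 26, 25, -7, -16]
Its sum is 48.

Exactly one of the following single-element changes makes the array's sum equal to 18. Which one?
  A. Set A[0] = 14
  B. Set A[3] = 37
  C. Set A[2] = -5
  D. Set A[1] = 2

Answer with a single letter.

Answer: C

Derivation:
Option A: A[0] 20->14, delta=-6, new_sum=48+(-6)=42
Option B: A[3] -7->37, delta=44, new_sum=48+(44)=92
Option C: A[2] 25->-5, delta=-30, new_sum=48+(-30)=18 <-- matches target
Option D: A[1] 26->2, delta=-24, new_sum=48+(-24)=24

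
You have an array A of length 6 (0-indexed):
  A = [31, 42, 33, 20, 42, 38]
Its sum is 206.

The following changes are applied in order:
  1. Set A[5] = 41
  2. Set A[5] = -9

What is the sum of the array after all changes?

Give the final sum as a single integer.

Initial sum: 206
Change 1: A[5] 38 -> 41, delta = 3, sum = 209
Change 2: A[5] 41 -> -9, delta = -50, sum = 159

Answer: 159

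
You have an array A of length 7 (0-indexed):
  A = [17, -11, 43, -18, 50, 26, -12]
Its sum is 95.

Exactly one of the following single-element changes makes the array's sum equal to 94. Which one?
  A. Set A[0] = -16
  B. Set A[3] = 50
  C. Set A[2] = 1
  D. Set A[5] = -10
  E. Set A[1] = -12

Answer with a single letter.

Option A: A[0] 17->-16, delta=-33, new_sum=95+(-33)=62
Option B: A[3] -18->50, delta=68, new_sum=95+(68)=163
Option C: A[2] 43->1, delta=-42, new_sum=95+(-42)=53
Option D: A[5] 26->-10, delta=-36, new_sum=95+(-36)=59
Option E: A[1] -11->-12, delta=-1, new_sum=95+(-1)=94 <-- matches target

Answer: E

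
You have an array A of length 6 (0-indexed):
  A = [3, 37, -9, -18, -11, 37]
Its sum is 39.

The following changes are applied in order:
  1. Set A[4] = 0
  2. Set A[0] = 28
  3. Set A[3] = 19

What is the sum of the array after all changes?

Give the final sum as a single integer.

Answer: 112

Derivation:
Initial sum: 39
Change 1: A[4] -11 -> 0, delta = 11, sum = 50
Change 2: A[0] 3 -> 28, delta = 25, sum = 75
Change 3: A[3] -18 -> 19, delta = 37, sum = 112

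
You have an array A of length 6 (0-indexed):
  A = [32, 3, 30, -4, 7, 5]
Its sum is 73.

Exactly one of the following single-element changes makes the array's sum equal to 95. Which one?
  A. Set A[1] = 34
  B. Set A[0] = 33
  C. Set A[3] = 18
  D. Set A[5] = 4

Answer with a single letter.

Option A: A[1] 3->34, delta=31, new_sum=73+(31)=104
Option B: A[0] 32->33, delta=1, new_sum=73+(1)=74
Option C: A[3] -4->18, delta=22, new_sum=73+(22)=95 <-- matches target
Option D: A[5] 5->4, delta=-1, new_sum=73+(-1)=72

Answer: C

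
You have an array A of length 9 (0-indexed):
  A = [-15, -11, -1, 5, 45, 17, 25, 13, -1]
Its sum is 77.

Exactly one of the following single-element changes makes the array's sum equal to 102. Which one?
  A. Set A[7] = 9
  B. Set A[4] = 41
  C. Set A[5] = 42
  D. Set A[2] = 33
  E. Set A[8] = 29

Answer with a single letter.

Answer: C

Derivation:
Option A: A[7] 13->9, delta=-4, new_sum=77+(-4)=73
Option B: A[4] 45->41, delta=-4, new_sum=77+(-4)=73
Option C: A[5] 17->42, delta=25, new_sum=77+(25)=102 <-- matches target
Option D: A[2] -1->33, delta=34, new_sum=77+(34)=111
Option E: A[8] -1->29, delta=30, new_sum=77+(30)=107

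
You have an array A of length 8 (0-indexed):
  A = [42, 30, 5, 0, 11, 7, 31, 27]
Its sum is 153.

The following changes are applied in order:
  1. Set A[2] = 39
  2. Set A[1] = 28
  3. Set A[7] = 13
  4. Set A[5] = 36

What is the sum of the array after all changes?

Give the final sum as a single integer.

Answer: 200

Derivation:
Initial sum: 153
Change 1: A[2] 5 -> 39, delta = 34, sum = 187
Change 2: A[1] 30 -> 28, delta = -2, sum = 185
Change 3: A[7] 27 -> 13, delta = -14, sum = 171
Change 4: A[5] 7 -> 36, delta = 29, sum = 200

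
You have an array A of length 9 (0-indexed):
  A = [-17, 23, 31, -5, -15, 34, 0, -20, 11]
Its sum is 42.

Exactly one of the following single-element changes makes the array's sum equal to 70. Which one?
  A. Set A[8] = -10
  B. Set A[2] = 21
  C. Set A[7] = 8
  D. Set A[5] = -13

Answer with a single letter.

Option A: A[8] 11->-10, delta=-21, new_sum=42+(-21)=21
Option B: A[2] 31->21, delta=-10, new_sum=42+(-10)=32
Option C: A[7] -20->8, delta=28, new_sum=42+(28)=70 <-- matches target
Option D: A[5] 34->-13, delta=-47, new_sum=42+(-47)=-5

Answer: C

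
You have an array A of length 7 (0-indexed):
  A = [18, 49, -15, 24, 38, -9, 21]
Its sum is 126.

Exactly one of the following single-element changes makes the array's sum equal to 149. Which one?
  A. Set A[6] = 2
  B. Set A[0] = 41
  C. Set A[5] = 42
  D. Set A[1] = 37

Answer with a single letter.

Option A: A[6] 21->2, delta=-19, new_sum=126+(-19)=107
Option B: A[0] 18->41, delta=23, new_sum=126+(23)=149 <-- matches target
Option C: A[5] -9->42, delta=51, new_sum=126+(51)=177
Option D: A[1] 49->37, delta=-12, new_sum=126+(-12)=114

Answer: B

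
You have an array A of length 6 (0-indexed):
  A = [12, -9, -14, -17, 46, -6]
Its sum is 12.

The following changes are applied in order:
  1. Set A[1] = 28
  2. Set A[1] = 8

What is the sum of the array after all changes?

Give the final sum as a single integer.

Answer: 29

Derivation:
Initial sum: 12
Change 1: A[1] -9 -> 28, delta = 37, sum = 49
Change 2: A[1] 28 -> 8, delta = -20, sum = 29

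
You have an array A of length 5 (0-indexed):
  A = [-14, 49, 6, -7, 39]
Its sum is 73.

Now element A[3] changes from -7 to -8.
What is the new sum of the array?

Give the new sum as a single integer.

Answer: 72

Derivation:
Old value at index 3: -7
New value at index 3: -8
Delta = -8 - -7 = -1
New sum = old_sum + delta = 73 + (-1) = 72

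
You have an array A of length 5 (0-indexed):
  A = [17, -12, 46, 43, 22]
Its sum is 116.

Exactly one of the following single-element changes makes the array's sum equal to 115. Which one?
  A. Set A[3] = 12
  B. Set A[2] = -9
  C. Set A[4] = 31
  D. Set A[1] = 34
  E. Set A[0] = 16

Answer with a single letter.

Option A: A[3] 43->12, delta=-31, new_sum=116+(-31)=85
Option B: A[2] 46->-9, delta=-55, new_sum=116+(-55)=61
Option C: A[4] 22->31, delta=9, new_sum=116+(9)=125
Option D: A[1] -12->34, delta=46, new_sum=116+(46)=162
Option E: A[0] 17->16, delta=-1, new_sum=116+(-1)=115 <-- matches target

Answer: E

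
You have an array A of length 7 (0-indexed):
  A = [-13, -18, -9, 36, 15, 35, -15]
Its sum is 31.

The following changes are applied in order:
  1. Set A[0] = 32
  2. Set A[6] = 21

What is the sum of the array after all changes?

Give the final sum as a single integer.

Initial sum: 31
Change 1: A[0] -13 -> 32, delta = 45, sum = 76
Change 2: A[6] -15 -> 21, delta = 36, sum = 112

Answer: 112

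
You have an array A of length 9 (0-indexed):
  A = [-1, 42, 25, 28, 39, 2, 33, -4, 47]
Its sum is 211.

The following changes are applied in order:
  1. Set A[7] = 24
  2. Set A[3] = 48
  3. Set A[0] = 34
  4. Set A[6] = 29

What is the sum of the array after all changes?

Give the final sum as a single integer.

Initial sum: 211
Change 1: A[7] -4 -> 24, delta = 28, sum = 239
Change 2: A[3] 28 -> 48, delta = 20, sum = 259
Change 3: A[0] -1 -> 34, delta = 35, sum = 294
Change 4: A[6] 33 -> 29, delta = -4, sum = 290

Answer: 290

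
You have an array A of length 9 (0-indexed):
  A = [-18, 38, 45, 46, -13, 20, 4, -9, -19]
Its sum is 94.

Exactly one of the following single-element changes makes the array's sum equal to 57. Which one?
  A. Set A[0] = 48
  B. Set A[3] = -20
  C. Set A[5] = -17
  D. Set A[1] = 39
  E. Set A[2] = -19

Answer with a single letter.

Answer: C

Derivation:
Option A: A[0] -18->48, delta=66, new_sum=94+(66)=160
Option B: A[3] 46->-20, delta=-66, new_sum=94+(-66)=28
Option C: A[5] 20->-17, delta=-37, new_sum=94+(-37)=57 <-- matches target
Option D: A[1] 38->39, delta=1, new_sum=94+(1)=95
Option E: A[2] 45->-19, delta=-64, new_sum=94+(-64)=30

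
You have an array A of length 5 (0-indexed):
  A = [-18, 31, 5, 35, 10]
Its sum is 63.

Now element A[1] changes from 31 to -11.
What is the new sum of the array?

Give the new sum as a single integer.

Answer: 21

Derivation:
Old value at index 1: 31
New value at index 1: -11
Delta = -11 - 31 = -42
New sum = old_sum + delta = 63 + (-42) = 21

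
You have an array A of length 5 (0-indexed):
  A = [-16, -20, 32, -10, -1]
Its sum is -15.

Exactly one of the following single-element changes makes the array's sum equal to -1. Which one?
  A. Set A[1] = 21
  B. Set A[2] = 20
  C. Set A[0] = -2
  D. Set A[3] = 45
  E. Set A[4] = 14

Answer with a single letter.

Answer: C

Derivation:
Option A: A[1] -20->21, delta=41, new_sum=-15+(41)=26
Option B: A[2] 32->20, delta=-12, new_sum=-15+(-12)=-27
Option C: A[0] -16->-2, delta=14, new_sum=-15+(14)=-1 <-- matches target
Option D: A[3] -10->45, delta=55, new_sum=-15+(55)=40
Option E: A[4] -1->14, delta=15, new_sum=-15+(15)=0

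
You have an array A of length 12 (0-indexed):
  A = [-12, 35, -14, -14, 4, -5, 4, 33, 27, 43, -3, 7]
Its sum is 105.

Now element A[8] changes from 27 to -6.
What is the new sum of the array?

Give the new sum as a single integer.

Answer: 72

Derivation:
Old value at index 8: 27
New value at index 8: -6
Delta = -6 - 27 = -33
New sum = old_sum + delta = 105 + (-33) = 72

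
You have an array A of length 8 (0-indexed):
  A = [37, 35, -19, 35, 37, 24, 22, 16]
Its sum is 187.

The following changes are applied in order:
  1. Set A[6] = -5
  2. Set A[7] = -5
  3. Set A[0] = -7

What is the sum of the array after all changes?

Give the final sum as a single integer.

Answer: 95

Derivation:
Initial sum: 187
Change 1: A[6] 22 -> -5, delta = -27, sum = 160
Change 2: A[7] 16 -> -5, delta = -21, sum = 139
Change 3: A[0] 37 -> -7, delta = -44, sum = 95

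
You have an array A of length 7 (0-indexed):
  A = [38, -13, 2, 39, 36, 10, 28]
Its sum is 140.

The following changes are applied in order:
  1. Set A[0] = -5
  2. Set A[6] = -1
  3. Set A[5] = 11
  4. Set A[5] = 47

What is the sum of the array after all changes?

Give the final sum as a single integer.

Answer: 105

Derivation:
Initial sum: 140
Change 1: A[0] 38 -> -5, delta = -43, sum = 97
Change 2: A[6] 28 -> -1, delta = -29, sum = 68
Change 3: A[5] 10 -> 11, delta = 1, sum = 69
Change 4: A[5] 11 -> 47, delta = 36, sum = 105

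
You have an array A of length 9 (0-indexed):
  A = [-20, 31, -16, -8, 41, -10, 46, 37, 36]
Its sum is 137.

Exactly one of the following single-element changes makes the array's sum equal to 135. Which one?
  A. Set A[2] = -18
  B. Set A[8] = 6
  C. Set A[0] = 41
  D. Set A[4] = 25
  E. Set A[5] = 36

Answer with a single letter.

Answer: A

Derivation:
Option A: A[2] -16->-18, delta=-2, new_sum=137+(-2)=135 <-- matches target
Option B: A[8] 36->6, delta=-30, new_sum=137+(-30)=107
Option C: A[0] -20->41, delta=61, new_sum=137+(61)=198
Option D: A[4] 41->25, delta=-16, new_sum=137+(-16)=121
Option E: A[5] -10->36, delta=46, new_sum=137+(46)=183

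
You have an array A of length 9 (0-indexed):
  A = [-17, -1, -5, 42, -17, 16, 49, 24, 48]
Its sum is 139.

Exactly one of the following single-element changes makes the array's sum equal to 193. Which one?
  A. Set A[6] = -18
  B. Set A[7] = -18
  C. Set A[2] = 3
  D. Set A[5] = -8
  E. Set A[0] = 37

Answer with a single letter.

Answer: E

Derivation:
Option A: A[6] 49->-18, delta=-67, new_sum=139+(-67)=72
Option B: A[7] 24->-18, delta=-42, new_sum=139+(-42)=97
Option C: A[2] -5->3, delta=8, new_sum=139+(8)=147
Option D: A[5] 16->-8, delta=-24, new_sum=139+(-24)=115
Option E: A[0] -17->37, delta=54, new_sum=139+(54)=193 <-- matches target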